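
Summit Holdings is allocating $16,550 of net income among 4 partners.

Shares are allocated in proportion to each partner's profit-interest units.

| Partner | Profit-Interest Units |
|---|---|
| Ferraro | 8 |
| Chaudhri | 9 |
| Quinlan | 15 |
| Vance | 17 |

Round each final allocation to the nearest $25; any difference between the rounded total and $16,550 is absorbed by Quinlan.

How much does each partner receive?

Profit-interest units total: 49.
Pro-rata amounts: Ferraro 8/49 × $16,550 = 2,702.04; Chaudhri 9/49 × $16,550 = 3,039.80; Quinlan 15/49 × $16,550 = 5,066.33; Vance 17/49 × $16,550 = 5,741.84.
At nearest $25: Ferraro $2,700; Chaudhri $3,050; Quinlan $5,075; Vance $5,750. Sum = $16,575.
Difference $16,550 − $16,575 = −$25 applied to Quinlan: Quinlan becomes $5,050.

Ferraro: $2,700 · Chaudhri: $3,050 · Quinlan: $5,050 · Vance: $5,750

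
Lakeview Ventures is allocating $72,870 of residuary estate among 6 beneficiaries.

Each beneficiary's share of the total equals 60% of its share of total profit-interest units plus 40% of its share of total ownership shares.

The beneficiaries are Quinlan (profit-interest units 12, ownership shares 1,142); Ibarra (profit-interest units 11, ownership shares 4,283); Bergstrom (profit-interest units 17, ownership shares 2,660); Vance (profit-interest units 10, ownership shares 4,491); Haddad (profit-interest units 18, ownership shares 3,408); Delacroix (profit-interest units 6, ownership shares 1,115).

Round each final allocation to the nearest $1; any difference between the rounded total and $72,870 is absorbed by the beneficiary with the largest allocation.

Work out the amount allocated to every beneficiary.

Quinlan: $9,037 · Ibarra: $13,800 · Bergstrom: $14,579 · Vance: $13,564 · Haddad: $16,444 · Delacroix: $5,446

Totals — profit-interest units 74, ownership shares 17,099.
Combined weights (60% profit-interest units + 40% ownership shares): Quinlan 0.1240; Ibarra 0.1894; Bergstrom 0.2001; Vance 0.1861; Haddad 0.2257; Delacroix 0.0747.
Proportional shares: Quinlan 9,036.78; Ibarra 13,800.28; Bergstrom 14,578.64; Vance 13,564.01; Haddad 16,444.57; Delacroix 5,445.72.
Rounded to nearest $1: Quinlan $9,037; Ibarra $13,800; Bergstrom $14,579; Vance $13,564; Haddad $16,445; Delacroix $5,446. Sum = $72,871.
Difference $72,870 − $72,871 = −$1 applied to largest allocation (Haddad): Haddad becomes $16,444.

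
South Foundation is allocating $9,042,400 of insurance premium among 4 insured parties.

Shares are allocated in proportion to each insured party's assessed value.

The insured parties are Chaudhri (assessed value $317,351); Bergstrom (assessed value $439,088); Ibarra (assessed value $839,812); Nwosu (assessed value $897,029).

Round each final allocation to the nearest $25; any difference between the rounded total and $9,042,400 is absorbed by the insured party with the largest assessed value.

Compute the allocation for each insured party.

Chaudhri: $1,150,950 · Bergstrom: $1,592,450 · Ibarra: $3,045,750 · Nwosu: $3,253,250

Total assessed value = 2,493,280.
Raw shares: Chaudhri 317,351/2,493,280 × $9,042,400 = 1,150,939.60; Bergstrom 439,088/2,493,280 × $9,042,400 = 1,592,444.22; Ibarra 839,812/2,493,280 × $9,042,400 = 3,045,753.40; Nwosu 897,029/2,493,280 × $9,042,400 = 3,253,262.78.
At nearest $25: Chaudhri $1,150,950; Bergstrom $1,592,450; Ibarra $3,045,750; Nwosu $3,253,275. Sum = $9,042,425.
Difference $9,042,400 − $9,042,425 = −$25 applied to largest assessed value (Nwosu): Nwosu becomes $3,253,250.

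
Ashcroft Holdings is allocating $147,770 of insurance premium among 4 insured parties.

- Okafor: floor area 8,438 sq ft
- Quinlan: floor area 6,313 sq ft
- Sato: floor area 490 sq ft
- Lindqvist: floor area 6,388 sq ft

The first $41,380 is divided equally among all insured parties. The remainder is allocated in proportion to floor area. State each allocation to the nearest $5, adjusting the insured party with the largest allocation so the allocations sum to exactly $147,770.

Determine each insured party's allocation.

First tranche $41,380 split equally: $10,345 each.
Remainder $106,390 by floor area (total 21,629): Okafor 41,505.33 → $41,505; Quinlan 31,052.76 → $31,055; Sato 2,410.24 → $2,410; Lindqvist 31,421.67 → $31,420.
Totals: Okafor $10,345 + $41,505 = $51,850; Quinlan $10,345 + $31,055 = $41,400; Sato $10,345 + $2,410 = $12,755; Lindqvist $10,345 + $31,420 = $41,765.

Okafor: $51,850 | Quinlan: $41,400 | Sato: $12,755 | Lindqvist: $41,765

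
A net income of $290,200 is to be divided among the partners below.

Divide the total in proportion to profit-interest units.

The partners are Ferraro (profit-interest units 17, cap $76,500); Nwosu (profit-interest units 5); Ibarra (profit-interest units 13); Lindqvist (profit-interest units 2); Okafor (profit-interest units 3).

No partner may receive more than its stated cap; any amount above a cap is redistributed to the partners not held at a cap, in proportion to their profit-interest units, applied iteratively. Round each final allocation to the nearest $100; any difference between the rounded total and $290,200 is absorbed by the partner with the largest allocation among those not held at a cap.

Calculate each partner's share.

Profit-interest units total: 40.
Unconstrained shares: Ferraro 123,335.00; Nwosu 36,275.00; Ibarra 94,315.00; Lindqvist 14,510.00; Okafor 21,765.00.
Cap binds for Ferraro ($76,500); residual $213,700 reallocated over remaining profit-interest units 23.
Redistributed shares: Nwosu 46,456.52 → $46,500; Ibarra 120,786.96 → $120,800; Lindqvist 18,582.61 → $18,600; Okafor 27,873.91 → $27,900.
Rounding difference −$100 applied to Ibarra → $120,700.

Ferraro: $76,500 | Nwosu: $46,500 | Ibarra: $120,700 | Lindqvist: $18,600 | Okafor: $27,900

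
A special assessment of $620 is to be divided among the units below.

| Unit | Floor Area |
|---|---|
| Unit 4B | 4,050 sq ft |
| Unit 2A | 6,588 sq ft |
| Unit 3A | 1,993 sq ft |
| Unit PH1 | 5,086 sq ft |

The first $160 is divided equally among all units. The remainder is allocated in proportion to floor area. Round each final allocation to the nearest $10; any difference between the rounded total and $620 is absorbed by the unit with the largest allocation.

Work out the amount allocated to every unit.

Unit 4B: $150 | Unit 2A: $210 | Unit 3A: $90 | Unit PH1: $170

$160 shared equally gives $40 per unit.
Remainder $460 by floor area (total 17,717): Unit 4B 105.15 → $110; Unit 2A 171.05 → $170; Unit 3A 51.75 → $50; Unit PH1 132.05 → $130.
Totals: Unit 4B $40 + $110 = $150; Unit 2A $40 + $170 = $210; Unit 3A $40 + $50 = $90; Unit PH1 $40 + $130 = $170.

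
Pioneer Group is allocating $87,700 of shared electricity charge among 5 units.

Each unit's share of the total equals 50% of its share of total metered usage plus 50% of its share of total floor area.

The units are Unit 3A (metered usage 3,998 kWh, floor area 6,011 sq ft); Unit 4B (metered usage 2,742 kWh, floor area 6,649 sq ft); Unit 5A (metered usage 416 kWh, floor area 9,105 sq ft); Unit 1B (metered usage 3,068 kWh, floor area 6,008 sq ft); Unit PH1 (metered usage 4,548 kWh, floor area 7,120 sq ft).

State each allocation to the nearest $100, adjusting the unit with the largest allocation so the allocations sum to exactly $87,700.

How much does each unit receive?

Totals — metered usage 14,772, floor area 34,893.
Blended shares (50% metered usage + 50% floor area): Unit 3A 0.2215; Unit 4B 0.1881; Unit 5A 0.1446; Unit 1B 0.1899; Unit PH1 0.2560.
Unrounded shares: Unit 3A 19,421.90; Unit 4B 16,495.29; Unit 5A 12,677.12; Unit 1B 16,657.46; Unit PH1 22,448.23.
Rounded to nearest $100: Unit 3A $19,400; Unit 4B $16,500; Unit 5A $12,700; Unit 1B $16,700; Unit PH1 $22,400. Sum = $87,700.
Sum already equals the total — no adjustment.

Unit 3A: $19,400 · Unit 4B: $16,500 · Unit 5A: $12,700 · Unit 1B: $16,700 · Unit PH1: $22,400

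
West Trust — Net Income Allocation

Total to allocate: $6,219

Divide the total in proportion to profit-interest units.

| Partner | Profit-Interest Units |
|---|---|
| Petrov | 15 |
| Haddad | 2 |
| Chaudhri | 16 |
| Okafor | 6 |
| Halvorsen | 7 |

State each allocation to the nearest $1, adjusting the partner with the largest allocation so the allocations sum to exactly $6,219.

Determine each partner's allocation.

Sum of profit-interest units: 46.
Proportional shares: Petrov 15/46 × $6,219 = 2,027.93; Haddad 2/46 × $6,219 = 270.39; Chaudhri 16/46 × $6,219 = 2,163.13; Okafor 6/46 × $6,219 = 811.17; Halvorsen 7/46 × $6,219 = 946.37.
Rounded to nearest $1: Petrov $2,028; Haddad $270; Chaudhri $2,163; Okafor $811; Halvorsen $946. Sum = $6,218.
Difference $6,219 − $6,218 = +$1 applied to largest allocation (Chaudhri): Chaudhri becomes $2,164.

Petrov: $2,028 | Haddad: $270 | Chaudhri: $2,164 | Okafor: $811 | Halvorsen: $946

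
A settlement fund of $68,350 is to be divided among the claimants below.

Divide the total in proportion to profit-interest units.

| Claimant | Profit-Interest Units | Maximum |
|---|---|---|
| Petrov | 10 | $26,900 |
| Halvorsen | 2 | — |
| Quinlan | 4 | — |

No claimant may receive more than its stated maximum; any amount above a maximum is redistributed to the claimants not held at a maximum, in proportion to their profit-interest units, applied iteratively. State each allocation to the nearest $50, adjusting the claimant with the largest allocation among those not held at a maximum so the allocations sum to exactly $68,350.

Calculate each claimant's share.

Petrov: $26,900 | Halvorsen: $13,800 | Quinlan: $27,650

Profit-interest units total: 16.
Pro-rata shares before constraints: Petrov 42,718.75; Halvorsen 8,543.75; Quinlan 17,087.50.
Capped: Petrov ($26,900); residual $41,450 reallocated over remaining profit-interest units 6.
Redistributed shares: Halvorsen 13,816.67 → $13,800; Quinlan 27,633.33 → $27,650.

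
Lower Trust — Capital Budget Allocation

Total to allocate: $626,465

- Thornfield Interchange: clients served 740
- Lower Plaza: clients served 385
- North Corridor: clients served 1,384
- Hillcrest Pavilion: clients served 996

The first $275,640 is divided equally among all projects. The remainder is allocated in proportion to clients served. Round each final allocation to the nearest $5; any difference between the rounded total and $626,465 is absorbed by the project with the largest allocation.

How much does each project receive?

Equal tier: $275,640 ÷ 4 = $68,910 apiece.
Remainder $350,825 by clients served (total 3,505): Thornfield Interchange 74,068.62 → $74,070; Lower Plaza 38,535.70 → $38,535; North Corridor 138,528.33 → $138,530; Hillcrest Pavilion 99,692.35 → $99,690.
Totals: Thornfield Interchange $68,910 + $74,070 = $142,980; Lower Plaza $68,910 + $38,535 = $107,445; North Corridor $68,910 + $138,530 = $207,440; Hillcrest Pavilion $68,910 + $99,690 = $168,600.

Thornfield Interchange: $142,980; Lower Plaza: $107,445; North Corridor: $207,440; Hillcrest Pavilion: $168,600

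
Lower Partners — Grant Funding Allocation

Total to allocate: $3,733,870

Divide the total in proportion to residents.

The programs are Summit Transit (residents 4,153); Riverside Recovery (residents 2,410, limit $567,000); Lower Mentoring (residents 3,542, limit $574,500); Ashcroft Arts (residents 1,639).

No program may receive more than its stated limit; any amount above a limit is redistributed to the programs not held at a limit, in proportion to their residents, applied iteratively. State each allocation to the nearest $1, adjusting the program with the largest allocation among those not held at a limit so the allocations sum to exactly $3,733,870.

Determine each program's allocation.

Summit Transit: $1,858,790 | Riverside Recovery: $567,000 | Lower Mentoring: $574,500 | Ashcroft Arts: $733,580

Combined residents = 11,744.
Unconstrained shares: Summit Transit 1,320,398.68; Riverside Recovery 766,231.84; Lower Mentoring 1,126,138.24; Ashcroft Arts 521,101.24.
Held at cap: Riverside Recovery ($567,000), Lower Mentoring ($574,500); balance $2,592,370 reallocated over remaining residents 5,792.
Redistributed shares: Summit Transit 1,858,790.16 → $1,858,790; Ashcroft Arts 733,579.84 → $733,580.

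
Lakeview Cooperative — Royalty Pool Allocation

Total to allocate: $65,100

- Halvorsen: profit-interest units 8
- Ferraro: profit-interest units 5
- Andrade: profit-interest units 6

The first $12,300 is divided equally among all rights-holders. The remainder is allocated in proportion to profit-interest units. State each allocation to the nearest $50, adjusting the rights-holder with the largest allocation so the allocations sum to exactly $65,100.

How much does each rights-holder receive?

Halvorsen: $26,350; Ferraro: $18,000; Andrade: $20,750

First tranche $12,300 split equally: $4,100 each.
Remainder $52,800 by profit-interest units (total 19): Halvorsen 22,231.58 → $22,250; Ferraro 13,894.74 → $13,900; Andrade 16,673.68 → $16,650.
Totals: Halvorsen $4,100 + $22,250 = $26,350; Ferraro $4,100 + $13,900 = $18,000; Andrade $4,100 + $16,650 = $20,750.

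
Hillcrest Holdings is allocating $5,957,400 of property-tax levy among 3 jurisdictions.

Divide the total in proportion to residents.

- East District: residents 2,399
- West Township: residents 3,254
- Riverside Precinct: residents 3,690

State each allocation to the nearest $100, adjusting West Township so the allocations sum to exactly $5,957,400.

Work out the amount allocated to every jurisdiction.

Residents total: 9,343.
Proportional shares: East District 2,399/9,343 × $5,957,400 = 1,529,680.25; West Township 3,254/9,343 × $5,957,400 = 2,074,856.00; Riverside Precinct 3,690/9,343 × $5,957,400 = 2,352,863.75.
At nearest $100: East District $1,529,700; West Township $2,074,900; Riverside Precinct $2,352,900. Sum = $5,957,500.
Difference $5,957,400 − $5,957,500 = −$100 applied to West Township: West Township becomes $2,074,800.

East District: $1,529,700 · West Township: $2,074,800 · Riverside Precinct: $2,352,900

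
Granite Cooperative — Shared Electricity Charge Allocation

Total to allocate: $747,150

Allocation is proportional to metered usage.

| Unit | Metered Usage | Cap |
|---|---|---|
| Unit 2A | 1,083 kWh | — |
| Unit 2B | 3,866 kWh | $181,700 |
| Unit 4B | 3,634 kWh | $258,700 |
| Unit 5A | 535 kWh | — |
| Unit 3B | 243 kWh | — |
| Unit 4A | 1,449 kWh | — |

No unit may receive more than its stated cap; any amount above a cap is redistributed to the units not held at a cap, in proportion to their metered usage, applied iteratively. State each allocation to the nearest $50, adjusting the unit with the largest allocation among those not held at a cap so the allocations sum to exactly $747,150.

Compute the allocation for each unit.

Unit 2A: $100,350 | Unit 2B: $181,700 | Unit 4B: $258,700 | Unit 5A: $49,600 | Unit 3B: $22,500 | Unit 4A: $134,300

Metered usage total: 10,810.
Proportional shares (ignoring caps): Unit 2A 74,853.23; Unit 2B 267,204.62; Unit 4B 251,169.57; Unit 5A 36,977.36; Unit 3B 16,795.32; Unit 4A 100,149.89.
Capped: Unit 2B ($181,700); balance $565,450 reallocated over remaining metered usage 6,944.
Capped: Unit 4B ($258,700); balance $306,750 reallocated over remaining metered usage 3,310.
Redistributed shares: Unit 2A 100,365.63 → $100,350; Unit 5A 49,580.44 → $49,600; Unit 3B 22,519.71 → $22,500; Unit 4A 134,284.21 → $134,300.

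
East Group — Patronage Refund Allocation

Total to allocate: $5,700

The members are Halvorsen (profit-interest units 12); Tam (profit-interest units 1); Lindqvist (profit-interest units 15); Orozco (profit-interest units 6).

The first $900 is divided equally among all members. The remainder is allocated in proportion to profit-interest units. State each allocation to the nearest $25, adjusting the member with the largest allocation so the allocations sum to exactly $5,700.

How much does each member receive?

Halvorsen: $1,925 | Tam: $375 | Lindqvist: $2,325 | Orozco: $1,075

First tranche $900 split equally: $225 each.
Remainder $4,800 by profit-interest units (total 34): Halvorsen 1,694.12 → $1,700; Tam 141.18 → $150; Lindqvist 2,117.65 → $2,125; Orozco 847.06 → $850.
Rounding difference −$25 on remainder applied to Lindqvist.
Totals: Halvorsen $225 + $1,700 = $1,925; Tam $225 + $150 = $375; Lindqvist $225 + $2,100 = $2,325; Orozco $225 + $850 = $1,075.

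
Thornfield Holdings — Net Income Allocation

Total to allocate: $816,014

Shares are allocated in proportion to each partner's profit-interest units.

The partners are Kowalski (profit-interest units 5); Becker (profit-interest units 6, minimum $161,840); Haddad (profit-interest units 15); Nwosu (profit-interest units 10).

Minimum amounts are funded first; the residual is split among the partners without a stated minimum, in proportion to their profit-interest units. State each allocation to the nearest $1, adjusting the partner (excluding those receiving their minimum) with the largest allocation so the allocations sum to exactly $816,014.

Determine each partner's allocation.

Kowalski: $109,029 | Becker: $161,840 | Haddad: $327,087 | Nwosu: $218,058

Minimums first: Becker $161,840. Residual $654,174.
Residual split over remaining profit-interest units 30: Kowalski 109,029.00 → $109,029; Haddad 327,087.00 → $327,087; Nwosu 218,058.00 → $218,058.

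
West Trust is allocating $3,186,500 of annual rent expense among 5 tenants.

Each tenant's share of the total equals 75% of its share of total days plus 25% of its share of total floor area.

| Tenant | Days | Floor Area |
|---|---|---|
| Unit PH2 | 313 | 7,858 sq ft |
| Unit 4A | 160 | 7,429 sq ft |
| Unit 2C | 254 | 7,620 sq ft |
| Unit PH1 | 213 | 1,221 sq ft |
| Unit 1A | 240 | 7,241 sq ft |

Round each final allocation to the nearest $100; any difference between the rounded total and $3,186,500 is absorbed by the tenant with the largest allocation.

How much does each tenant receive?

Days total 1,180; floor area total 31,369.
Combined weights (75% days + 25% floor area): Unit PH2 0.2616; Unit 4A 0.1609; Unit 2C 0.2222; Unit PH1 0.1451; Unit 1A 0.2103.
Unrounded shares: Unit PH2 833,480.70; Unit 4A 512,712.49; Unit 2C 707,942.87; Unit PH1 462,400.35; Unit 1A 669,963.60.
At nearest $100: Unit PH2 $833,500; Unit 4A $512,700; Unit 2C $707,900; Unit PH1 $462,400; Unit 1A $670,000. Sum = $3,186,500.
No rounding difference to absorb.

Unit PH2: $833,500 | Unit 4A: $512,700 | Unit 2C: $707,900 | Unit PH1: $462,400 | Unit 1A: $670,000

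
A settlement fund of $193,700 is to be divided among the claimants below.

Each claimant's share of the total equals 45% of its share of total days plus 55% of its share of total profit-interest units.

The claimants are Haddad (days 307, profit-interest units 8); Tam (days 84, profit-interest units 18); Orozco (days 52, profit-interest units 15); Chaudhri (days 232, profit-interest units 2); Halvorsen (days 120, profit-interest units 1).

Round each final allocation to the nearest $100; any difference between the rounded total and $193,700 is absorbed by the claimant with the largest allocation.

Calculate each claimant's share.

Haddad: $53,000; Tam: $52,800; Orozco: $42,000; Chaudhri: $30,300; Halvorsen: $15,600

Totals — days 795, profit-interest units 44.
Combined weights (45% days + 55% profit-interest units): Haddad 0.2738; Tam 0.2725; Orozco 0.2169; Chaudhri 0.1563; Halvorsen 0.0804.
Proportional shares: Haddad 53,029.94; Tam 52,792.39; Orozco 42,020.11; Chaudhri 30,279.33; Halvorsen 15,578.23.
Rounded to nearest $100: Haddad $53,000; Tam $52,800; Orozco $42,000; Chaudhri $30,300; Halvorsen $15,600. Sum = $193,700.
Rounded total matches; no reconciliation needed.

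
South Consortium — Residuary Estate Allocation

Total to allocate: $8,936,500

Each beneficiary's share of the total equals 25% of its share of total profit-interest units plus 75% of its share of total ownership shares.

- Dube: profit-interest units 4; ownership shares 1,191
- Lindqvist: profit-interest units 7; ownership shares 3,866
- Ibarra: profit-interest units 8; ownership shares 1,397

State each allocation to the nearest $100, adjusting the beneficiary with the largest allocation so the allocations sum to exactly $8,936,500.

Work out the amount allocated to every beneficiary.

Profit-interest units total 19; ownership shares total 6,454.
Blended shares (25% profit-interest units + 75% ownership shares): Dube 0.1910; Lindqvist 0.5414; Ibarra 0.2676.
Pro-rata amounts: Dube 1,707,176.41; Lindqvist 4,837,877.39; Ibarra 2,391,446.20.
After rounding ($100): Dube $1,707,200; Lindqvist $4,837,900; Ibarra $2,391,400. Sum = $8,936,500.
Rounded total matches; no reconciliation needed.

Dube: $1,707,200; Lindqvist: $4,837,900; Ibarra: $2,391,400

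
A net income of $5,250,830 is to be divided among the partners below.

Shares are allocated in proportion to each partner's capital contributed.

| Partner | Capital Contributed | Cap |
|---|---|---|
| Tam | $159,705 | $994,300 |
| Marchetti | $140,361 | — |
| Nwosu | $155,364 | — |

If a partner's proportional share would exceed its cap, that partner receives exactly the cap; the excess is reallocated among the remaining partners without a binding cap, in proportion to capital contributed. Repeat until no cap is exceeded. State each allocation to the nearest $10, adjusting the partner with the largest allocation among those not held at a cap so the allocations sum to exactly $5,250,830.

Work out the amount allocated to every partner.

Combined capital contributed = 455,430.
Unconstrained shares: Tam 1,841,301.20; Marchetti 1,618,276.68; Nwosu 1,791,252.12.
Held at cap: Tam ($994,300); balance $4,256,530 reallocated over remaining capital contributed 295,725.
Shares after redistribution: Marchetti 2,020,291.85 → $2,020,290; Nwosu 2,236,238.15 → $2,236,240.

Tam: $994,300; Marchetti: $2,020,290; Nwosu: $2,236,240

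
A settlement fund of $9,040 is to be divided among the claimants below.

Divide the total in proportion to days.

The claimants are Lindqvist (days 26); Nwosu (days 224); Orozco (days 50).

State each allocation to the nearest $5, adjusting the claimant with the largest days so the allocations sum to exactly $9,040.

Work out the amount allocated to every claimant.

Total days = 26 + 224 + 50 = 300.
Raw shares: Lindqvist 783.47; Nwosu 6,749.87; Orozco 1,506.67.
After rounding ($5): Lindqvist $785; Nwosu $6,750; Orozco $1,505. Sum = $9,040.
No rounding difference to absorb.

Lindqvist: $785 · Nwosu: $6,750 · Orozco: $1,505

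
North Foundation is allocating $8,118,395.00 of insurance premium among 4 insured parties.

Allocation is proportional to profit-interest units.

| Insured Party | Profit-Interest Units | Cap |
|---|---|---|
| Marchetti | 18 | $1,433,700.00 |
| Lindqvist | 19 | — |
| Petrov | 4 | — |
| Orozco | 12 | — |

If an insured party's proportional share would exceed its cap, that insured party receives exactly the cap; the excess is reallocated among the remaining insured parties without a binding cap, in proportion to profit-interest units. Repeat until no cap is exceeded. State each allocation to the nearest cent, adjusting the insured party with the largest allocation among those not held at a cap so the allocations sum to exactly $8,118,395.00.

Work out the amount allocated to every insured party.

Total profit-interest units = 53.
Proportional shares (ignoring caps): Marchetti 2,757,190.7547; Lindqvist 2,910,368.0189; Petrov 612,709.0566; Orozco 1,838,127.1698.
Cap binds for Marchetti ($1,433,700.00); balance $6,684,695.00 reallocated over remaining profit-interest units 35.
Shares after redistribution: Lindqvist 3,628,834.4286 → $3,628,834.43; Petrov 763,965.1429 → $763,965.14; Orozco 2,291,895.4286 → $2,291,895.43.

Marchetti: $1,433,700.00; Lindqvist: $3,628,834.43; Petrov: $763,965.14; Orozco: $2,291,895.43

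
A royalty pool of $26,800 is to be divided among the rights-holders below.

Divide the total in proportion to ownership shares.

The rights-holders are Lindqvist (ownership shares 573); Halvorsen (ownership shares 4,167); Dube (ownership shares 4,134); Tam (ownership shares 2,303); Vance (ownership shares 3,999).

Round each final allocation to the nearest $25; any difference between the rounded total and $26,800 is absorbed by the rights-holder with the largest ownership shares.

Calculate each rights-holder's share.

Lindqvist: $1,000; Halvorsen: $7,375; Dube: $7,300; Tam: $4,075; Vance: $7,050

Sum of ownership shares: 15,176.
Pro-rata amounts: Lindqvist 573/15,176 × $26,800 = 1,011.89; Halvorsen 4,167/15,176 × $26,800 = 7,358.70; Dube 4,134/15,176 × $26,800 = 7,300.42; Tam 2,303/15,176 × $26,800 = 4,066.97; Vance 3,999/15,176 × $26,800 = 7,062.02.
After rounding ($25): Lindqvist $1,000; Halvorsen $7,350; Dube $7,300; Tam $4,075; Vance $7,050. Sum = $26,775.
Difference $26,800 − $26,775 = +$25 applied to largest ownership shares (Halvorsen): Halvorsen becomes $7,375.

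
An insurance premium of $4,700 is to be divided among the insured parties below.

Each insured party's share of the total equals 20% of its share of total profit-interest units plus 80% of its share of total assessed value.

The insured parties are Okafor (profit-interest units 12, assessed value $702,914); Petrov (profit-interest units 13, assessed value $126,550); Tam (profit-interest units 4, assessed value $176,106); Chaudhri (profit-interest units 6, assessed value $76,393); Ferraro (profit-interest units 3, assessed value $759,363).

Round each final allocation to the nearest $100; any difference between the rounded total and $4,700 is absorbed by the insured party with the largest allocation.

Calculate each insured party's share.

Totals — profit-interest units 38, assessed value 1,841,326.
Combined weights (20% profit-interest units + 80% assessed value): Okafor 0.3686; Petrov 0.1234; Tam 0.0976; Chaudhri 0.0648; Ferraro 0.3457.
Unrounded shares: Okafor 1,732.20; Petrov 579.99; Tam 458.56; Chaudhri 304.42; Ferraro 1,624.83.
After rounding ($100): Okafor $1,700; Petrov $600; Tam $500; Chaudhri $300; Ferraro $1,600. Sum = $4,700.
Rounded total matches; no reconciliation needed.

Okafor: $1,700 | Petrov: $600 | Tam: $500 | Chaudhri: $300 | Ferraro: $1,600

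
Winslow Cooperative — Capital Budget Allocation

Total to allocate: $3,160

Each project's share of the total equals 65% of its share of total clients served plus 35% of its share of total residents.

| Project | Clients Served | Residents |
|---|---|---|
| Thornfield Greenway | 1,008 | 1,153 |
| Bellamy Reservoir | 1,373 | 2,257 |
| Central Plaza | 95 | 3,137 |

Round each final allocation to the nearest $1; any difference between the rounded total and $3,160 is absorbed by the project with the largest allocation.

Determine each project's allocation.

Clients served total 2,476; residents total 6,547.
Combined weights (65% clients served + 35% residents): Thornfield Greenway 0.3263; Bellamy Reservoir 0.4811; Central Plaza 0.1926.
Unrounded shares: Thornfield Greenway 1,030.98; Bellamy Reservoir 1,520.27; Central Plaza 608.75.
Rounded to nearest $1: Thornfield Greenway $1,031; Bellamy Reservoir $1,520; Central Plaza $609. Sum = $3,160.
Sum already equals the total — no adjustment.

Thornfield Greenway: $1,031 | Bellamy Reservoir: $1,520 | Central Plaza: $609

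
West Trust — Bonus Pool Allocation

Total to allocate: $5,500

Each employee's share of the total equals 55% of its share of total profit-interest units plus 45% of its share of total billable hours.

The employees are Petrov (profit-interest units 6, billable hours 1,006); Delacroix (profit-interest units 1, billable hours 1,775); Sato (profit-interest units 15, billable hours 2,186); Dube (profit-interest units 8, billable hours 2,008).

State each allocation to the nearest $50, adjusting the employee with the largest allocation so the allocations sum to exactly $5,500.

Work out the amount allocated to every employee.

Profit-interest units total 30; billable hours total 6,975.
Composite weights (55% profit-interest units + 45% billable hours): Petrov 0.1749; Delacroix 0.1328; Sato 0.4160; Dube 0.2762.
Proportional shares: Petrov 961.97; Delacroix 730.67; Sato 2,288.18; Dube 1,519.18.
After rounding ($50): Petrov $950; Delacroix $750; Sato $2,300; Dube $1,500. Sum = $5,500.
No rounding difference to absorb.

Petrov: $950 | Delacroix: $750 | Sato: $2,300 | Dube: $1,500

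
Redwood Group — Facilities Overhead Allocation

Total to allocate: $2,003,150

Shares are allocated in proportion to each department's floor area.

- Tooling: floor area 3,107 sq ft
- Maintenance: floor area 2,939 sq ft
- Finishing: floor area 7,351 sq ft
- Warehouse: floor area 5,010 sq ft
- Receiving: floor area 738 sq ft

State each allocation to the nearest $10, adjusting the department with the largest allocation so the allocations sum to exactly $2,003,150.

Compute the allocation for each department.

Sum of floor area: 19,145.
Raw shares: Tooling 3,107/19,145 × $2,003,150 = 325,086.81; Maintenance 2,939/19,145 × $2,003,150 = 307,508.90; Finishing 7,351/19,145 × $2,003,150 = 769,138.45; Warehouse 5,010/19,145 × $2,003,150 = 524,198.56; Receiving 738/19,145 × $2,003,150 = 77,217.27.
Rounded to nearest $10: Tooling $325,090; Maintenance $307,510; Finishing $769,140; Warehouse $524,200; Receiving $77,220. Sum = $2,003,160.
Difference $2,003,150 − $2,003,160 = −$10 applied to largest allocation (Finishing): Finishing becomes $769,130.

Tooling: $325,090 | Maintenance: $307,510 | Finishing: $769,130 | Warehouse: $524,200 | Receiving: $77,220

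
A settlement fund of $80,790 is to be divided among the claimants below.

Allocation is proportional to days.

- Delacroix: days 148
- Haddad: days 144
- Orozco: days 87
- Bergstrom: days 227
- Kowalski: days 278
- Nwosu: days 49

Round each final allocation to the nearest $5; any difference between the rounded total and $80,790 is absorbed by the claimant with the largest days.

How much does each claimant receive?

Delacroix: $12,815 | Haddad: $12,470 | Orozco: $7,535 | Bergstrom: $19,655 | Kowalski: $24,070 | Nwosu: $4,245

Combined days = 148 + 144 + 87 + 227 + 278 + 49 = 933.
Raw shares: Delacroix 12,815.56; Haddad 12,469.20; Orozco 7,533.47; Bergstrom 19,656.30; Kowalski 24,072.48; Nwosu 4,242.99.
After rounding ($5): Delacroix $12,815; Haddad $12,470; Orozco $7,535; Bergstrom $19,655; Kowalski $24,070; Nwosu $4,245. Sum = $80,790.
Rounded total matches; no reconciliation needed.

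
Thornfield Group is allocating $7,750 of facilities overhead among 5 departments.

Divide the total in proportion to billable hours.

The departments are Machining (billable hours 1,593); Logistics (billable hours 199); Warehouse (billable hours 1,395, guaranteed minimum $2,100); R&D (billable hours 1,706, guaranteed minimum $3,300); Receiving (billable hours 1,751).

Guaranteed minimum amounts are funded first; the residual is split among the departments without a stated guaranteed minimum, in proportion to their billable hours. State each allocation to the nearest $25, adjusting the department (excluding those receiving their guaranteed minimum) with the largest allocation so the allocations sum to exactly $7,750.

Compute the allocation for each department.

Machining: $1,050; Logistics: $125; Warehouse: $2,100; R&D: $3,300; Receiving: $1,175

Fund the minimums — Warehouse $2,100; R&D $3,300. Balance $2,350.
Balance split over remaining billable hours 3,543: Machining 1,056.60 → $1,050; Logistics 131.99 → $125; Receiving 1,161.40 → $1,150.
Rounding difference +$25 applied to Receiving → $1,175.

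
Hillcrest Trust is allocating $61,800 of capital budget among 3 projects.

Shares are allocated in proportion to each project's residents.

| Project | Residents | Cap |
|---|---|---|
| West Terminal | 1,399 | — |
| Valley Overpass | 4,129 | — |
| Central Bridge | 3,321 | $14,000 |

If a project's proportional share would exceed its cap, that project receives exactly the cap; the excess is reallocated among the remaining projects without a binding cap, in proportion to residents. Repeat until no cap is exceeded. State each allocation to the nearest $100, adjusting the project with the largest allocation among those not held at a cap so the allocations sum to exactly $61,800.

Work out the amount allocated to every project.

West Terminal: $12,100 | Valley Overpass: $35,700 | Central Bridge: $14,000

Combined residents = 8,849.
Unconstrained shares: West Terminal 9,770.39; Valley Overpass 28,836.28; Central Bridge 23,193.33.
Cap binds for Central Bridge ($14,000); residual $47,800 reallocated over remaining residents 5,528.
Redistributed shares: West Terminal 12,097.00 → $12,100; Valley Overpass 35,703.00 → $35,700.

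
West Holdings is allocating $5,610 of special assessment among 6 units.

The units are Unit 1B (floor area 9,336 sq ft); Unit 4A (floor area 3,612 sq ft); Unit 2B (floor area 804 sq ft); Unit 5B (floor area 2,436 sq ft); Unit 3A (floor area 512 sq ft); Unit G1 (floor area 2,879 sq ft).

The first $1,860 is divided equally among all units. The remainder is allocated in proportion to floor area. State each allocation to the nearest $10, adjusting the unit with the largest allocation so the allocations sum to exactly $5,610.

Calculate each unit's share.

$1,860 shared equally gives $310 per unit.
Remainder $3,750 by floor area (total 19,579): Unit 1B 1,788.14 → $1,790; Unit 4A 691.81 → $690; Unit 2B 153.99 → $150; Unit 5B 466.57 → $470; Unit 3A 98.06 → $100; Unit G1 551.42 → $550.
Totals: Unit 1B $310 + $1,790 = $2,100; Unit 4A $310 + $690 = $1,000; Unit 2B $310 + $150 = $460; Unit 5B $310 + $470 = $780; Unit 3A $310 + $100 = $410; Unit G1 $310 + $550 = $860.

Unit 1B: $2,100; Unit 4A: $1,000; Unit 2B: $460; Unit 5B: $780; Unit 3A: $410; Unit G1: $860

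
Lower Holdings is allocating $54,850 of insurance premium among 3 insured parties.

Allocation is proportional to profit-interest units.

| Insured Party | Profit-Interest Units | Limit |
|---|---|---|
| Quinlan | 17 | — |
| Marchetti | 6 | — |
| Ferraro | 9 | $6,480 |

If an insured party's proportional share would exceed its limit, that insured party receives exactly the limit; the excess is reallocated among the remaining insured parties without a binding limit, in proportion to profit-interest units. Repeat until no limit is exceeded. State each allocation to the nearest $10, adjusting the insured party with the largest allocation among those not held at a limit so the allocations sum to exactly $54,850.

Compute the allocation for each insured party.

Sum of profit-interest units: 32.
Proportional shares (ignoring caps): Quinlan 29,139.06; Marchetti 10,284.38; Ferraro 15,426.56.
Cap binds for Ferraro ($6,480); remaining pool $48,370 reallocated over remaining profit-interest units 23.
Shares after redistribution: Quinlan 35,751.74 → $35,750; Marchetti 12,618.26 → $12,620.

Quinlan: $35,750; Marchetti: $12,620; Ferraro: $6,480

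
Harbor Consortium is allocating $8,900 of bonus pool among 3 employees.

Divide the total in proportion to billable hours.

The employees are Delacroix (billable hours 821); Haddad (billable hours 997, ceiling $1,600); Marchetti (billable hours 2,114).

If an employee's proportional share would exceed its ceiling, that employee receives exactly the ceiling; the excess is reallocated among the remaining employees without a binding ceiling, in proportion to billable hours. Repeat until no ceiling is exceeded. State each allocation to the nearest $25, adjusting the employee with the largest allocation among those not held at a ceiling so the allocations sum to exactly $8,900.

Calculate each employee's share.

Delacroix: $2,050; Haddad: $1,600; Marchetti: $5,250

Sum of billable hours: 3,932.
Pro-rata shares before constraints: Delacroix 1,858.32; Haddad 2,256.69; Marchetti 4,784.99.
Capped: Haddad ($1,600); remaining pool $7,300 reallocated over remaining billable hours 2,935.
Shares after redistribution: Delacroix 2,042.01 → $2,050; Marchetti 5,257.99 → $5,250.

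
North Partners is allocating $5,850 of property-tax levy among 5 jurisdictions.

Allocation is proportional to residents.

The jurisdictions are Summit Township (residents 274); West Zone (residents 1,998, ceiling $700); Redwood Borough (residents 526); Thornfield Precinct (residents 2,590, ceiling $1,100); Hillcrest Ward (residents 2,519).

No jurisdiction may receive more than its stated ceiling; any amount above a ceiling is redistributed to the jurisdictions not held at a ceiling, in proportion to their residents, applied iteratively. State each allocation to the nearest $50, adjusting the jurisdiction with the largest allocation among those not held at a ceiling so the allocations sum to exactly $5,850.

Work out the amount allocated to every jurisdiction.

Summit Township: $350 | West Zone: $700 | Redwood Borough: $650 | Thornfield Precinct: $1,100 | Hillcrest Ward: $3,050

Residents total: 7,907.
Unconstrained shares: Summit Township 202.72; West Zone 1,478.22; Redwood Borough 389.16; Thornfield Precinct 1,916.21; Hillcrest Ward 1,863.68.
Cap binds for West Zone ($700), Thornfield Precinct ($1,100); balance $4,050 reallocated over remaining residents 3,319.
Shares after redistribution: Summit Township 334.35 → $350; Redwood Borough 641.85 → $650; Hillcrest Ward 3,073.80 → $3,050.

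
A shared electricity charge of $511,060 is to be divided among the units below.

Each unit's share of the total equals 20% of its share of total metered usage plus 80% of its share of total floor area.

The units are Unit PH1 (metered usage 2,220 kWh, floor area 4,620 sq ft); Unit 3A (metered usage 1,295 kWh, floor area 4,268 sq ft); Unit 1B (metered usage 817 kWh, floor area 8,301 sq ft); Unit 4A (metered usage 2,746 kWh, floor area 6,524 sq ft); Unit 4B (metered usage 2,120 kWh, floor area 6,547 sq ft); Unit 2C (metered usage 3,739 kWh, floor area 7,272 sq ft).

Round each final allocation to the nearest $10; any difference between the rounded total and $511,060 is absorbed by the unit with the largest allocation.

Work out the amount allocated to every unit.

Unit PH1: $67,870 · Unit 3A: $56,720 · Unit 1B: $96,880 · Unit 4A: $92,760 · Unit 4B: $88,070 · Unit 2C: $108,760

Totals — metered usage 12,937, floor area 37,532.
Blended shares (20% metered usage + 80% floor area): Unit PH1 0.1328; Unit 3A 0.1110; Unit 1B 0.1896; Unit 4A 0.1815; Unit 4B 0.1723; Unit 2C 0.2128.
Pro-rata amounts: Unit PH1 67,866.79; Unit 3A 56,724.15; Unit 1B 96,880.34; Unit 4A 92,763.46; Unit 4B 88,068.14; Unit 2C 108,757.11.
After rounding ($10): Unit PH1 $67,870; Unit 3A $56,720; Unit 1B $96,880; Unit 4A $92,760; Unit 4B $88,070; Unit 2C $108,760. Sum = $511,060.
No rounding difference to absorb.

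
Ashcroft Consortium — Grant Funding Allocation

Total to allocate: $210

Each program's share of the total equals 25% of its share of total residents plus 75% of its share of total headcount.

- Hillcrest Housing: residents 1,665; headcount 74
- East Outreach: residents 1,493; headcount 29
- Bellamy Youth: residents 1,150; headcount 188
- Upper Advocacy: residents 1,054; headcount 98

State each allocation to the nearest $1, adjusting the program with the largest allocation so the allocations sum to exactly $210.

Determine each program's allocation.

Totals — residents 5,362, headcount 389.
Composite weights (25% residents + 75% headcount): Hillcrest Housing 0.2203; East Outreach 0.1255; Bellamy Youth 0.4161; Upper Advocacy 0.2381.
Proportional shares: Hillcrest Housing 46.26; East Outreach 26.36; Bellamy Youth 87.38; Upper Advocacy 50.00.
At nearest $1: Hillcrest Housing $46; East Outreach $26; Bellamy Youth $87; Upper Advocacy $50. Sum = $209.
Difference $210 − $209 = +$1 applied to largest allocation (Bellamy Youth): Bellamy Youth becomes $88.

Hillcrest Housing: $46; East Outreach: $26; Bellamy Youth: $88; Upper Advocacy: $50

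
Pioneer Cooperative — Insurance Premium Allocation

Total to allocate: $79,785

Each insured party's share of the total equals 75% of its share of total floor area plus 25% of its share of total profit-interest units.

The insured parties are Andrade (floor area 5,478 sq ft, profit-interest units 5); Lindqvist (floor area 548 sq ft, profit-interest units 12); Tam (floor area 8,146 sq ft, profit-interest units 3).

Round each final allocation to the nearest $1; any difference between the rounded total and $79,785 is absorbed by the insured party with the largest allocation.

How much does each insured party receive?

Andrade: $28,116 · Lindqvist: $14,282 · Tam: $37,387

Totals — floor area 14,172, profit-interest units 20.
Combined weights (75% floor area + 25% profit-interest units): Andrade 0.3524; Lindqvist 0.1790; Tam 0.4686.
Proportional shares: Andrade 28,116.44; Lindqvist 14,281.58; Tam 37,386.97.
After rounding ($1): Andrade $28,116; Lindqvist $14,282; Tam $37,387. Sum = $79,785.
No rounding difference to absorb.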